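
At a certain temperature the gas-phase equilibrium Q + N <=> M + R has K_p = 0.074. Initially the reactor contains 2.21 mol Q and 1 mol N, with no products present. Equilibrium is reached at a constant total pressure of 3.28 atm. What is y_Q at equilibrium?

Basis: 1 mol N initially; let X = conversion of N. Extent ξ = X.
Species balance: n_Q = 2.21 − X; n_N = 1 − X; n_M = X; n_R = X.
n_T stays at 3.21 (no change in mole number).
With p_i = (n_i/n_T)P, K_p = p_M p_R / (p_Q p_N).
Setting this equal to 0.074 and taking the physical root (0 < X < 1) gives X = 0.311.
Then n_Q = 1.9, n_T = 3.21, so y_Q = 0.592.

y_Q = 0.592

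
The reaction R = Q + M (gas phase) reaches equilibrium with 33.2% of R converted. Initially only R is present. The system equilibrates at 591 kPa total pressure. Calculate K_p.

K_p = 73.2 kPa

Let X = conversion of R (basis 1 mol R); extent of reaction ξ = X.
Mole table: n_R = 1 − X; n_Q = X; n_M = X.
n_T = Σnᵢ = 1 + X.
At X = 0.332: n_R = 0.668, n_Q = 0.332, n_M = 0.332, n_T = 1.33.
p_i = (n_i/n_T)·P. K_p = p_Q p_M / (p_R) = 73.2 kPa.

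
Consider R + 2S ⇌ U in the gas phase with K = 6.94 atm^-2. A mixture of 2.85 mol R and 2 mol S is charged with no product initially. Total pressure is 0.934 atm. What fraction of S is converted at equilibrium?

X = 0.614

Basis: 2 mol S initially; let X = conversion of S. Extent ξ = X.
Moles: n_R = 2.85 − X; n_S = 2 − 2X; n_U = X.
n_T = Σnᵢ = 4.85 − 2X.
y_i = n_i/n_T, p_i = y_i·P. K = p_U / (p_R p_S^2).
Setting this equal to 6.94 atm^-2 and taking the physical root (0 < X < 1) gives X = 0.614.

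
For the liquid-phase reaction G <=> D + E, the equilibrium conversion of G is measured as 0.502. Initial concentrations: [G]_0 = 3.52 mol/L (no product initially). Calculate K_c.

Let X = conversion of G.
Concentrations: [G] = 3.52 − 3.52X; [D] = 3.52X; [E] = 3.52X.
At X = 0.502: [G] = 1.75, [D] = 1.77, [E] = 1.77.
K_c = [D] [E] / ([G]) = 1.78 mol/L.

K_c = 1.78 mol/L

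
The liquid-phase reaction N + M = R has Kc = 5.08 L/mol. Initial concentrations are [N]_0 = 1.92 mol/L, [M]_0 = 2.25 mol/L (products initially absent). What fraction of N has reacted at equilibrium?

Let X = conversion of N; extent ξ = 1.92·X mol/L.
Concentrations: [N] = 1.92 − 1.92X; [M] = 2.25 − 1.92X; [R] = 1.92X.
Kc = [R] / ([N] [M]).
Solving Kc = 5.08 for X ∈ (0,1): X = 0.789.

X = 0.789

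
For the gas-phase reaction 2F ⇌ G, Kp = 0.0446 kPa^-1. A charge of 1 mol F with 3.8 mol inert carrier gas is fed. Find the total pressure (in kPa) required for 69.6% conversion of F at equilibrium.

Let X = conversion of F (basis 1 mol F); extent of reaction ξ = 0.5X.
At extent ξ: n_F = 1 − X; n_G = 0.5X; n_I = 3.8 (inert).
Total moles n_T = 4.8 − 0.5X.
Kp = p_G / (p_F^2) with p_i = (n_i/n_T)·P.
At X = 0.696: the mole-fraction product g(X) = Π y_i^ν_i = 16.76. Since Kp = g(X)·P^{-1}, P = (g/Kp)^(1/1) = (16.76/0.0446)^(1/1) = 376 kPa.

P = 376 kPa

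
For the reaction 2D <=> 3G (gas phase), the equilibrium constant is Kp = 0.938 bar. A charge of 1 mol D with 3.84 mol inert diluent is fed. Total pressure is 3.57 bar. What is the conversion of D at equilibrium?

X = 0.477

Let X = conversion of D (basis 1 mol D); extent of reaction ξ = 0.5X.
Moles: n_D = 1 − X; n_G = 1.5X; n_I = 3.84 (inert).
Total moles n_T = 4.84 + 0.5X.
Mole fractions y_i = n_i/n_T; Kp = p_G^3 / (p_D^2) with p_i = y_i·P.
Substituting and setting equal to 0.938 bar gives a polynomial in X; the root in (0,1) is X = 0.477.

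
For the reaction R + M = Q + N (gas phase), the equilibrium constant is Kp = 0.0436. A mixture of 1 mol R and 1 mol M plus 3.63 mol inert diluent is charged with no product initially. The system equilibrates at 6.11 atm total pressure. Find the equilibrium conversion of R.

X = 0.173

Let X = conversion of R (basis 1 mol R); extent of reaction ξ = X.
Species balance: n_R = 1 − X; n_M = 1 − X; n_Q = X; n_N = X; n_I = 3.63 (inert).
Since Δν = 0, n_T = 5.63 throughout.
y_i = n_i/n_T, p_i = y_i·P. Kp = p_Q p_N / (p_R p_M).
Substituting and setting equal to 0.0436 gives a polynomial in X; the root in (0,1) is X = 0.173.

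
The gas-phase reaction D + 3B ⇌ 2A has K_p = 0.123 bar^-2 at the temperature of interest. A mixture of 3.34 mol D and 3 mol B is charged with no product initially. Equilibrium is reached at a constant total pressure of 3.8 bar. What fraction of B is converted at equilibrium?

Let X = conversion of B (basis 3 mol B); extent of reaction ξ = X.
Moles: n_D = 3.34 − X; n_B = 3 − 3X; n_A = 2X.
Summing: n_T = 6.34 − 2X.
Mole fractions y_i = n_i/n_T; K_p = p_A^2 / (p_D p_B^3) with p_i = y_i·P.
Equating to 0.123 bar^-2 and solving on 0 < X < 1: X = 0.446.

X = 0.446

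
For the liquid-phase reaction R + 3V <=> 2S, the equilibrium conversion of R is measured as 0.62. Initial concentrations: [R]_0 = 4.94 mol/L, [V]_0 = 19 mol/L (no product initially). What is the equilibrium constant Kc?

Let X = conversion of R.
Concentrations: [R] = 4.94 − 4.94X; [V] = 19 − 14.8X; [S] = 9.88X.
At X = 0.62: [R] = 1.88, [V] = 9.81, [S] = 6.13.
Kc = [S]^2 / ([R] [V]^3) = 0.0212 (mol/L)^-2.

Kc = 0.0212 (mol/L)^-2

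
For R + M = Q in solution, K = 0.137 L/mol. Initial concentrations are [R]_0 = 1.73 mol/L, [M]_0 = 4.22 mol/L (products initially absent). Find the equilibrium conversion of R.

Let X = conversion of R; extent ξ = 1.73·X mol/L.
Concentrations: [R] = 1.73 − 1.73X; [M] = 4.22 − 1.73X; [Q] = 1.73X.
K = [Q] / ([R] [M]).
Equating to 0.137 L/mol: the physical root is X = 0.333.

X = 0.333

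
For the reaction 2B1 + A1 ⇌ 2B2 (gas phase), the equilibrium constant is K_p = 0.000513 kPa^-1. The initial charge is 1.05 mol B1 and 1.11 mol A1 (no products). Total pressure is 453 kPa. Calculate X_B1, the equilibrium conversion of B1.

X = 0.251

Let X = conversion of B1 (basis 1.05 mol B1); extent of reaction ξ = 0.525X.
Mole table: n_B1 = 1.05 − 1.05X; n_A1 = 1.11 − 0.525X; n_B2 = 1.05X.
Summing: n_T = 2.16 − 0.525X.
With p_i = (n_i/n_T)P, K_p = p_B2^2 / (p_B1^2 p_A1).
Setting this equal to 0.000513 kPa^-1 and taking the physical root (0 < X < 1) gives X = 0.251.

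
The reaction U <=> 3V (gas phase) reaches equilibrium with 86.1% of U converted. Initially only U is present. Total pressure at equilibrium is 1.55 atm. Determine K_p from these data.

K_p = 40.2 atm^2

Take 1 mol U as basis and let X be its fractional conversion, so ξ = X.
Species balance: n_U = 1 − X; n_V = 3X.
Total moles n_T = 1 + 2X.
At X = 0.861: n_U = 0.139, n_V = 2.58, n_T = 2.72.
p_i = (n_i/n_T)·P. K_p = p_V^3 / (p_U) = 40.2 atm^2.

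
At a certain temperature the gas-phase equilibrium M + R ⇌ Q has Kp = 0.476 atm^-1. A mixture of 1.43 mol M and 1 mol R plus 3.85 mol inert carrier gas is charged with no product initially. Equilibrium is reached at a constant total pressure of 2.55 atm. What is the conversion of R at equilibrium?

Let X = conversion of R (basis 1 mol R); extent of reaction ξ = X.
Mole table: n_M = 1.43 − X; n_R = 1 − X; n_Q = X; n_I = 3.85 (inert).
Summing: n_T = 6.28 − X.
Mole fractions y_i = n_i/n_T; Kp = p_Q / (p_M p_R) with p_i = y_i·P.
Equating to 0.476 atm^-1 and solving on 0 < X < 1: X = 0.197.

X = 0.197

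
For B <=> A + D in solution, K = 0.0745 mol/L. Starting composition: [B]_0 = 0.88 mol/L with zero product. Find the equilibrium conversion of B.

Let X = conversion of B; extent ξ = 0.88·X mol/L.
Concentrations: [B] = 0.88 − 0.88X; [A] = 0.88X; [D] = 0.88X.
K = [A] [D] / ([B]).
Solving K = 0.0745 for X ∈ (0,1): X = 0.252.

X = 0.252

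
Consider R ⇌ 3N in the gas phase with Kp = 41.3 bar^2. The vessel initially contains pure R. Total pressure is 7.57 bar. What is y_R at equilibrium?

Basis: 1 mol R initially; let X = conversion of R. Extent ξ = X.
At extent ξ: n_R = 1 − X; n_N = 3X.
n_T = Σnᵢ = 1 + 2X.
y_i = n_i/n_T, p_i = y_i·P. Kp = p_N^3 / (p_R).
Equating to 41.3 bar^2 and solving on 0 < X < 1: X = 0.371.
Then n_R = 0.629, n_T = 1.74, so y_R = 0.361.

y_R = 0.361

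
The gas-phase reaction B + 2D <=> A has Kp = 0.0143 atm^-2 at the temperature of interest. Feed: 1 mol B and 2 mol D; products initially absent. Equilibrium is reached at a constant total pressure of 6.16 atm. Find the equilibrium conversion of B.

X = 0.174

Basis: 1 mol B initially; let X = conversion of B. Extent ξ = X.
Mole table: n_B = 1 − X; n_D = 2 − 2X; n_A = X.
Summing: n_T = 3 − 2X.
Mole fractions y_i = n_i/n_T; Kp = p_A / (p_B p_D^2) with p_i = y_i·P.
Equating to 0.0143 atm^-2 and solving on 0 < X < 1: X = 0.174.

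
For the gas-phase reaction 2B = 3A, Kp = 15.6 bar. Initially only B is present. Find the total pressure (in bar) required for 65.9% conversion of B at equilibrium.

P = 2.5 bar

Basis: 1 mol B initially; let X = conversion of B. Extent ξ = 0.5X.
At extent ξ: n_B = 1 − X; n_A = 1.5X.
n_T = Σnᵢ = 1 + 0.5X.
Kp = p_A^3 / (p_B^2) with p_i = (n_i/n_T)·P.
At X = 0.659: the mole-fraction product g(X) = Π y_i^ν_i = 6.248. Since Kp = g(X)·P^{1}, P = (Kp/g)^(1/1) = (15.6/6.248)^(1/1) = 2.5 bar.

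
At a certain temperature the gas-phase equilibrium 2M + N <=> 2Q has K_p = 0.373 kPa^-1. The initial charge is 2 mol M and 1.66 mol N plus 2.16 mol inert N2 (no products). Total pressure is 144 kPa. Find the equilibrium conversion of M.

X = 0.756

Take 2 mol M as basis and let X be its fractional conversion, so ξ = X.
Mole table: n_M = 2 − 2X; n_N = 1.66 − X; n_Q = 2X; n_I = 2.16 (inert).
Total moles n_T = 5.82 − X.
y_i = n_i/n_T, p_i = y_i·P. K_p = p_Q^2 / (p_M^2 p_N).
Substituting and setting equal to 0.373 kPa^-1 gives a polynomial in X; the root in (0,1) is X = 0.756.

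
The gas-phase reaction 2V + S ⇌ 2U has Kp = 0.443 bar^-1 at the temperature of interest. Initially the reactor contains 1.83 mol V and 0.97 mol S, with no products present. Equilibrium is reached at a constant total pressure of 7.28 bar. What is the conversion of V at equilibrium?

Basis: 1.83 mol V initially; let X = conversion of V. Extent ξ = 0.915X.
Moles: n_V = 1.83 − 1.83X; n_S = 0.97 − 0.915X; n_U = 1.83X.
n_T = Σnᵢ = 2.8 − 0.915X.
Mole fractions y_i = n_i/n_T; Kp = p_U^2 / (p_V^2 p_S) with p_i = y_i·P.
Substituting and setting equal to 0.443 bar^-1 gives a polynomial in X; the root in (0,1) is X = 0.463.

X = 0.463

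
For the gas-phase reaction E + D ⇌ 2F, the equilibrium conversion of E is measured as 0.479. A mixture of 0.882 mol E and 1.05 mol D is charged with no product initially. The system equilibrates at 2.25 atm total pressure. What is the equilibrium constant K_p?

K_p = 2.48

Take 0.882 mol E as basis and let X be its fractional conversion, so ξ = 0.882X.
At extent ξ: n_E = 0.882 − 0.882X; n_D = 1.05 − 0.882X; n_F = 1.76X.
Total moles n_T = 1.93 (Δν = 0, constant).
At X = 0.479: n_E = 0.46, n_D = 0.628, n_F = 0.845, n_T = 1.93.
p_i = (n_i/n_T)·P. K_p = p_F^2 / (p_E p_D) = 2.48.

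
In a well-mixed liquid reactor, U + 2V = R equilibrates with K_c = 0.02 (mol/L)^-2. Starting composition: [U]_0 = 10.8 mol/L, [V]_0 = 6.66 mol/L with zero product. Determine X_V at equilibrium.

X = 0.530

Let X = conversion of V; extent ξ = 6.66X/2 mol/L.
Concentrations: [U] = 10.8 − 3.33X; [V] = 6.66 − 6.66X; [R] = 3.33X.
K_c = [R] / ([U] [V]^2).
Setting equal to 0.02 and solving for X on (0,1) gives X = 0.530.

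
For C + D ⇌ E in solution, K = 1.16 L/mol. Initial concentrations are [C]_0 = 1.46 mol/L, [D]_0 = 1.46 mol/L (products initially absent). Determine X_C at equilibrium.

X = 0.472

Let X = conversion of C; extent ξ = 1.46·X mol/L.
Concentrations: [C] = 1.46 − 1.46X; [D] = 1.46 − 1.46X; [E] = 1.46X.
K = [E] / ([C] [D]).
This equals 1.16 at X = 0.472 (the root in 0 < X < 1).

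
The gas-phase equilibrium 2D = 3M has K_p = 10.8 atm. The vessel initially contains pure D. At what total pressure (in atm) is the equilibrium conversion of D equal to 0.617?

Take 1 mol D as basis and let X be its fractional conversion, so ξ = 0.5X.
Mole table: n_D = 1 − X; n_M = 1.5X.
Total moles n_T = 1 + 0.5X.
K_p = p_M^3 / (p_D^2) with p_i = (n_i/n_T)·P.
At X = 0.617: the mole-fraction product g(X) = Π y_i^ν_i = 4.13. Since K_p = g(X)·P^{1}, P = (K_p/g)^(1/1) = (10.8/4.13)^(1/1) = 2.61 atm.

P = 2.61 atm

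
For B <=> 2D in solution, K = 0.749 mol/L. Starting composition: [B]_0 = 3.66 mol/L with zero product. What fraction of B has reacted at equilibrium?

X = 0.202

Let X = conversion of B; extent ξ = 3.66·X mol/L.
Concentrations: [B] = 3.66 − 3.66X; [D] = 7.32X.
K = [D]^2 / ([B]).
Setting equal to 0.749 and solving for X on (0,1) gives X = 0.202.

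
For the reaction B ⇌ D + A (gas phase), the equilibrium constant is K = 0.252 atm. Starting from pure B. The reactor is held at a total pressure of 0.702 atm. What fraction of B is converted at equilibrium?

Let X = conversion of B (basis 1 mol B); extent of reaction ξ = X.
Mole table: n_B = 1 − X; n_D = X; n_A = X.
Total moles n_T = 1 + X.
Mole fractions y_i = n_i/n_T; K = p_D p_A / (p_B) with p_i = y_i·P.
Substituting and setting equal to 0.252 atm gives a polynomial in X; the root in (0,1) is X = 0.514.

X = 0.514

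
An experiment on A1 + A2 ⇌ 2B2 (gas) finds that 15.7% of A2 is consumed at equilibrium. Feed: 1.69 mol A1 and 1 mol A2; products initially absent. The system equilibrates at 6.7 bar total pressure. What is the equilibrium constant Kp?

Kp = 0.0763

Let X = conversion of A2 (basis 1 mol A2); extent of reaction ξ = X.
Moles: n_A1 = 1.69 − X; n_A2 = 1 − X; n_B2 = 2X.
Total moles n_T = 2.69 (Δν = 0, constant).
At X = 0.157: n_A1 = 1.53, n_A2 = 0.843, n_B2 = 0.314, n_T = 2.69.
p_i = (n_i/n_T)·P. Kp = p_B2^2 / (p_A1 p_A2) = 0.0763.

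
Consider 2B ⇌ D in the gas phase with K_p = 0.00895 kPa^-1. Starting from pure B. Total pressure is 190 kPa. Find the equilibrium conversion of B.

Basis: 1 mol B initially; let X = conversion of B. Extent ξ = 0.5X.
At extent ξ: n_B = 1 − X; n_D = 0.5X.
n_T = Σnᵢ = 1 − 0.5X.
y_i = n_i/n_T, p_i = y_i·P. K_p = p_D / (p_B^2).
This yields a degree-2 equation in X; solving on (0,1), X = 0.642.

X = 0.642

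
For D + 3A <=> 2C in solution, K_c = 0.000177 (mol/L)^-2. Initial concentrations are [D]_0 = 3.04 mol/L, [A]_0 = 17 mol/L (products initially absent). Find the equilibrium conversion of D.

Let X = conversion of D; extent ξ = 3.04·X mol/L.
Concentrations: [D] = 3.04 − 3.04X; [A] = 17 − 9.12X; [C] = 6.08X.
K_c = [C]^2 / ([D] [A]^3).
Solving K_c = 0.000177 for X ∈ (0,1): X = 0.201.

X = 0.201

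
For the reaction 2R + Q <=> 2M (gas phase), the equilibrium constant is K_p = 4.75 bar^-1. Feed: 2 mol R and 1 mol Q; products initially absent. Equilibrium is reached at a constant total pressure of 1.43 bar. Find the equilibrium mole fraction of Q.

Basis: 2 mol R initially; let X = conversion of R. Extent ξ = X.
At extent ξ: n_R = 2 − 2X; n_Q = 1 − X; n_M = 2X.
Summing: n_T = 3 − X.
With p_i = (n_i/n_T)P, K_p = p_M^2 / (p_R^2 p_Q).
This yields a degree-3 equation in X; solving on (0,1), X = 0.532.
Then n_Q = 0.468, n_T = 2.47, so y_Q = 0.190.

y_Q = 0.190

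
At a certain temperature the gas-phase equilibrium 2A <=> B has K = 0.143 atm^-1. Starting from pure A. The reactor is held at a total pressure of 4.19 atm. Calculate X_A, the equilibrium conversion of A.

X = 0.457

Let X = conversion of A (basis 1 mol A); extent of reaction ξ = 0.5X.
Moles: n_A = 1 − X; n_B = 0.5X.
Summing: n_T = 1 − 0.5X.
Mole fractions y_i = n_i/n_T; K = p_B / (p_A^2) with p_i = y_i·P.
This yields a degree-2 equation in X; solving on (0,1), X = 0.457.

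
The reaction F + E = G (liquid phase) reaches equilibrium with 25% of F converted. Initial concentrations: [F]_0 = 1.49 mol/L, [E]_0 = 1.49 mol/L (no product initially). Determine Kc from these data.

Kc = 0.298 L/mol

Let X = conversion of F.
Concentrations: [F] = 1.49 − 1.49X; [E] = 1.49 − 1.49X; [G] = 1.49X.
At X = 0.25: [F] = 1.12, [E] = 1.12, [G] = 0.372.
Kc = [G] / ([F] [E]) = 0.298 L/mol.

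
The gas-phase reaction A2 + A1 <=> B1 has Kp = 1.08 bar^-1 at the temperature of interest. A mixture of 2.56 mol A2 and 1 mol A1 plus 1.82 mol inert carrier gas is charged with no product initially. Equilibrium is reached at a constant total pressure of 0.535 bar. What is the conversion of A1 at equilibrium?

Take 1 mol A1 as basis and let X be its fractional conversion, so ξ = X.
Mole table: n_A2 = 2.56 − X; n_A1 = 1 − X; n_B1 = X; n_I = 1.82 (inert).
Total moles n_T = 5.38 − X.
y_i = n_i/n_T, p_i = y_i·P. Kp = p_B1 / (p_A2 p_A1).
Setting this equal to 1.08 bar^-1 and taking the physical root (0 < X < 1) gives X = 0.208.

X = 0.208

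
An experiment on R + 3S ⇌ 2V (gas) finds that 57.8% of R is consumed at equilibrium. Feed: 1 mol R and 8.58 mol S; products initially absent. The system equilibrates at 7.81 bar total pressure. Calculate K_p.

Basis: 1 mol R initially; let X = conversion of R. Extent ξ = X.
Species balance: n_R = 1 − X; n_S = 8.58 − 3X; n_V = 2X.
Total moles n_T = 9.58 − 2X.
At X = 0.578: n_R = 0.422, n_S = 6.85, n_V = 1.16, n_T = 8.42.
p_i = (n_i/n_T)·P. K_p = p_V^2 / (p_R p_S^3) = 0.0115 bar^-2.

K_p = 0.0115 bar^-2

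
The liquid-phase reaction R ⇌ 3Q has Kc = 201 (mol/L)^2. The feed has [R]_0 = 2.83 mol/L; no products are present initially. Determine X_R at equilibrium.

Let X = conversion of R; extent ξ = 2.83·X mol/L.
Concentrations: [R] = 2.83 − 2.83X; [Q] = 8.49X.
Kc = [Q]^3 / ([R]).
This equals 201 at X = 0.673 (the root in 0 < X < 1).

X = 0.673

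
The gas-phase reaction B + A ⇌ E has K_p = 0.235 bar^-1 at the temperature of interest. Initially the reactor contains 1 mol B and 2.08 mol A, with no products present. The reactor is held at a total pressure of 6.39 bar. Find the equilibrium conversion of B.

Take 1 mol B as basis and let X be its fractional conversion, so ξ = X.
Species balance: n_B = 1 − X; n_A = 2.08 − X; n_E = X.
n_T = Σnᵢ = 3.08 − X.
y_i = n_i/n_T, p_i = y_i·P. K_p = p_E / (p_B p_A).
Equating to 0.235 bar^-1 and solving on 0 < X < 1: X = 0.480.

X = 0.480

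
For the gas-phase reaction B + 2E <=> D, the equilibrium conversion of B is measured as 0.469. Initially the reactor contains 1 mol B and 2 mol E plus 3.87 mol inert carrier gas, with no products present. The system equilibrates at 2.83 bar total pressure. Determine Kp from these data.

Kp = 3.44 bar^-2

Take 1 mol B as basis and let X be its fractional conversion, so ξ = X.
At extent ξ: n_B = 1 − X; n_E = 2 − 2X; n_D = X; n_I = 3.87 (inert).
Total moles n_T = 6.87 − 2X.
At X = 0.469: n_B = 0.531, n_E = 1.06, n_D = 0.469, n_T = 5.93.
p_i = (n_i/n_T)·P. Kp = p_D / (p_B p_E^2) = 3.44 bar^-2.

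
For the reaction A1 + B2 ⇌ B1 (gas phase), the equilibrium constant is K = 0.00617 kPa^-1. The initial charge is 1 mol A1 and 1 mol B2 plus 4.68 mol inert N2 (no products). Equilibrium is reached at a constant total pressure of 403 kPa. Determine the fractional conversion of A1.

Basis: 1 mol A1 initially; let X = conversion of A1. Extent ξ = X.
Species balance: n_A1 = 1 − X; n_B2 = 1 − X; n_B1 = X; n_I = 4.68 (inert).
Total moles n_T = 6.68 − X.
y_i = n_i/n_T, p_i = y_i·P. K = p_B1 / (p_A1 p_B2).
Setting this equal to 0.00617 kPa^-1 and taking the physical root (0 < X < 1) gives X = 0.229.

X = 0.229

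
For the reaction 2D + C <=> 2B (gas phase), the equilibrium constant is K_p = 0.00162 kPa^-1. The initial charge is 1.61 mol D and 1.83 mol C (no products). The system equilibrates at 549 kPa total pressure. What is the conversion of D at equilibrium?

Take 1.61 mol D as basis and let X be its fractional conversion, so ξ = 0.805X.
At extent ξ: n_D = 1.61 − 1.61X; n_C = 1.83 − 0.805X; n_B = 1.61X.
n_T = Σnᵢ = 3.44 − 0.805X.
y_i = n_i/n_T, p_i = y_i·P. K_p = p_B^2 / (p_D^2 p_C).
Equating to 0.00162 kPa^-1 and solving on 0 < X < 1: X = 0.396.

X = 0.396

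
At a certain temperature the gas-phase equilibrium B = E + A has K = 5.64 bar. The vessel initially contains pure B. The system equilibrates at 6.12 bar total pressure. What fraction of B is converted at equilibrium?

X = 0.693

Take 1 mol B as basis and let X be its fractional conversion, so ξ = X.
Moles: n_B = 1 − X; n_E = X; n_A = X.
Total moles n_T = 1 + X.
y_i = n_i/n_T, p_i = y_i·P. K = p_E p_A / (p_B).
Substituting and setting equal to 5.64 bar gives a polynomial in X; the root in (0,1) is X = 0.693.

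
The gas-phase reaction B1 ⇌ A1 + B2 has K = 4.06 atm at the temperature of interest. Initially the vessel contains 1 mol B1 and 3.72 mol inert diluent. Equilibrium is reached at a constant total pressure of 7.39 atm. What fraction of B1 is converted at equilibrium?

Take 1 mol B1 as basis and let X be its fractional conversion, so ξ = X.
Mole table: n_B1 = 1 − X; n_A1 = X; n_B2 = X; n_I = 3.72 (inert).
Summing: n_T = 4.72 + X.
Mole fractions y_i = n_i/n_T; K = p_A1 p_B2 / (p_B1) with p_i = y_i·P.
Substituting and setting equal to 4.06 atm gives a polynomial in X; the root in (0,1) is X = 0.793.

X = 0.793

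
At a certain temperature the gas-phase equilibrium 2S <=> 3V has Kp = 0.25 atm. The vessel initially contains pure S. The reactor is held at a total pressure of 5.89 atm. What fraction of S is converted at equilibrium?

X = 0.206

Let X = conversion of S (basis 1 mol S); extent of reaction ξ = 0.5X.
Mole table: n_S = 1 − X; n_V = 1.5X.
Total moles n_T = 1 + 0.5X.
With p_i = (n_i/n_T)P, Kp = p_V^3 / (p_S^2).
Equating to 0.25 atm and solving on 0 < X < 1: X = 0.206.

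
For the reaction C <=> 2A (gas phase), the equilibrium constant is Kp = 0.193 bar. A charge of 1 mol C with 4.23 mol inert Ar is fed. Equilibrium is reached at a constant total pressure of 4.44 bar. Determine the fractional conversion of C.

Take 1 mol C as basis and let X be its fractional conversion, so ξ = X.
Mole table: n_C = 1 − X; n_A = 2X; n_I = 4.23 (inert).
Total moles n_T = 5.23 + X.
With p_i = (n_i/n_T)P, Kp = p_A^2 / (p_C).
Substituting and setting equal to 0.193 bar gives a polynomial in X; the root in (0,1) is X = 0.215.

X = 0.215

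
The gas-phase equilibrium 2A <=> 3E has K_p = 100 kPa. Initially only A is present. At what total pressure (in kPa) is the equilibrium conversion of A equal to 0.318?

Take 1 mol A as basis and let X be its fractional conversion, so ξ = 0.5X.
Mole table: n_A = 1 − X; n_E = 1.5X.
n_T = Σnᵢ = 1 + 0.5X.
K_p = p_E^3 / (p_A^2) with p_i = (n_i/n_T)·P.
At X = 0.318: the mole-fraction product g(X) = Π y_i^ν_i = 0.2013. Since K_p = g(X)·P^{1}, P = (K_p/g)^(1/1) = (100/0.2013)^(1/1) = 497 kPa.

P = 497 kPa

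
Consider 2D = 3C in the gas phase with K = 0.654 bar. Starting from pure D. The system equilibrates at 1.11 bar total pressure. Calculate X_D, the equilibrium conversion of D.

Basis: 1 mol D initially; let X = conversion of D. Extent ξ = 0.5X.
Moles: n_D = 1 − X; n_C = 1.5X.
Total moles n_T = 1 + 0.5X.
Mole fractions y_i = n_i/n_T; K = p_C^3 / (p_D^2) with p_i = y_i·P.
Setting this equal to 0.654 bar and taking the physical root (0 < X < 1) gives X = 0.416.

X = 0.416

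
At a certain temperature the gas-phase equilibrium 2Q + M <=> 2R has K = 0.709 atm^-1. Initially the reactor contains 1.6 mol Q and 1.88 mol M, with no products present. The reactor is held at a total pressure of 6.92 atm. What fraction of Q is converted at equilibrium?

Take 1.6 mol Q as basis and let X be its fractional conversion, so ξ = 0.8X.
Species balance: n_Q = 1.6 − 1.6X; n_M = 1.88 − 0.8X; n_R = 1.6X.
Summing: n_T = 3.48 − 0.8X.
y_i = n_i/n_T, p_i = y_i·P. K = p_R^2 / (p_Q^2 p_M).
Equating to 0.709 atm^-1 and solving on 0 < X < 1: X = 0.602.

X = 0.602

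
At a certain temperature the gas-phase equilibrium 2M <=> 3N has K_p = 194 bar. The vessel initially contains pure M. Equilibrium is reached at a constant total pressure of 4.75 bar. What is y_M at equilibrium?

y_M = 0.128

Take 1 mol M as basis and let X be its fractional conversion, so ξ = 0.5X.
At extent ξ: n_M = 1 − X; n_N = 1.5X.
Summing: n_T = 1 + 0.5X.
y_i = n_i/n_T, p_i = y_i·P. K_p = p_N^3 / (p_M^2).
Substituting and setting equal to 194 bar gives a polynomial in X; the root in (0,1) is X = 0.820.
Then n_M = 0.18, n_T = 1.41, so y_M = 0.128.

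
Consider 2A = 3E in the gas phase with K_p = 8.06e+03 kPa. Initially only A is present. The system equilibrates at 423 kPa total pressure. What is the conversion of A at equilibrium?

X = 0.762

Basis: 1 mol A initially; let X = conversion of A. Extent ξ = 0.5X.
Species balance: n_A = 1 − X; n_E = 1.5X.
Total moles n_T = 1 + 0.5X.
y_i = n_i/n_T, p_i = y_i·P. K_p = p_E^3 / (p_A^2).
This yields a degree-3 equation in X; solving on (0,1), X = 0.762.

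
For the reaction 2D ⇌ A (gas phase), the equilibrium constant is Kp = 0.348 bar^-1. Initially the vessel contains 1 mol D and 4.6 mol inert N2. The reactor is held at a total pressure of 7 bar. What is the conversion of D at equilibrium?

Basis: 1 mol D initially; let X = conversion of D. Extent ξ = 0.5X.
Moles: n_D = 1 − X; n_A = 0.5X; n_I = 4.6 (inert).
Total moles n_T = 5.6 − 0.5X.
Mole fractions y_i = n_i/n_T; Kp = p_A / (p_D^2) with p_i = y_i·P.
Equating to 0.348 bar^-1 and solving on 0 < X < 1: X = 0.364.

X = 0.364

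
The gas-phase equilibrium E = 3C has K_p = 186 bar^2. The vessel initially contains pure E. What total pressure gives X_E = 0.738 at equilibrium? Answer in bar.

P = 5.25 bar

Let X = conversion of E (basis 1 mol E); extent of reaction ξ = X.
Species balance: n_E = 1 − X; n_C = 3X.
n_T = Σnᵢ = 1 + 2X.
K_p = p_C^3 / (p_E) with p_i = (n_i/n_T)·P.
At X = 0.738: the mole-fraction product g(X) = Π y_i^ν_i = 6.757. Since K_p = g(X)·P^{2}, P = (K_p/g)^(1/2) = (186/6.757)^(1/2) = 5.25 bar.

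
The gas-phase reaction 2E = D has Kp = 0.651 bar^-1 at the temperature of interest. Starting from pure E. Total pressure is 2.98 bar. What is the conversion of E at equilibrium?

Take 1 mol E as basis and let X be its fractional conversion, so ξ = 0.5X.
Mole table: n_E = 1 − X; n_D = 0.5X.
Total moles n_T = 1 − 0.5X.
Mole fractions y_i = n_i/n_T; Kp = p_D / (p_E^2) with p_i = y_i·P.
Setting this equal to 0.651 bar^-1 and taking the physical root (0 < X < 1) gives X = 0.662.

X = 0.662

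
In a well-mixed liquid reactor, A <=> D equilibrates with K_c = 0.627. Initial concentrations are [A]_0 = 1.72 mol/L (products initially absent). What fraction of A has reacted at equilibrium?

X = 0.385

Let X = conversion of A; extent ξ = 1.72·X mol/L.
Concentrations: [A] = 1.72 − 1.72X; [D] = 1.72X.
K_c = [D] / ([A]).
Equating to 0.627: the physical root is X = 0.385.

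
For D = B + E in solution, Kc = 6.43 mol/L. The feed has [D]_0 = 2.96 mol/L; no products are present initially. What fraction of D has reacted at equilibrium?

X = 0.745

Let X = conversion of D; extent ξ = 2.96·X mol/L.
Concentrations: [D] = 2.96 − 2.96X; [B] = 2.96X; [E] = 2.96X.
Kc = [B] [E] / ([D]).
Solving Kc = 6.43 for X ∈ (0,1): X = 0.745.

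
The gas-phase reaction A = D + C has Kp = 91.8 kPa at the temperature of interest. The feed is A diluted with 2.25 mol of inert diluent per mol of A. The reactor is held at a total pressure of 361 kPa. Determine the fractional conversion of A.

Take 1 mol A as basis and let X be its fractional conversion, so ξ = X.
At extent ξ: n_A = 1 − X; n_D = X; n_C = X; n_I = 2.25 (inert).
n_T = Σnᵢ = 3.25 + X.
y_i = n_i/n_T, p_i = y_i·P. Kp = p_D p_C / (p_A).
Setting this equal to 91.8 kPa and taking the physical root (0 < X < 1) gives X = 0.615.

X = 0.615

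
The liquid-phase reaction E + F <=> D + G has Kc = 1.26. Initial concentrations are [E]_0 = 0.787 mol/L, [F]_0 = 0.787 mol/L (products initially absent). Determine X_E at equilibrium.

X = 0.529

Let X = conversion of E; extent ξ = 0.787·X mol/L.
Concentrations: [E] = 0.787 − 0.787X; [F] = 0.787 − 0.787X; [D] = 0.787X; [G] = 0.787X.
Kc = [D] [G] / ([E] [F]).
Solving Kc = 1.26 for X ∈ (0,1): X = 0.529.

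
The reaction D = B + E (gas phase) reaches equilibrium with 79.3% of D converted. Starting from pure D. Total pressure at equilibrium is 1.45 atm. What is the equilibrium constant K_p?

Basis: 1 mol D initially; let X = conversion of D. Extent ξ = X.
Species balance: n_D = 1 − X; n_B = X; n_E = X.
n_T = Σnᵢ = 1 + X.
At X = 0.793: n_D = 0.207, n_B = 0.793, n_E = 0.793, n_T = 1.79.
p_i = (n_i/n_T)·P. K_p = p_B p_E / (p_D) = 2.46 atm.

K_p = 2.46 atm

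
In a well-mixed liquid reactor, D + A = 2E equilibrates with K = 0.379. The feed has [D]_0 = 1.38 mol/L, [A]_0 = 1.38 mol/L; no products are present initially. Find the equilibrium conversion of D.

X = 0.235

Let X = conversion of D; extent ξ = 1.38·X mol/L.
Concentrations: [D] = 1.38 − 1.38X; [A] = 1.38 − 1.38X; [E] = 2.76X.
K = [E]^2 / ([D] [A]).
Solving K = 0.379 for X ∈ (0,1): X = 0.235.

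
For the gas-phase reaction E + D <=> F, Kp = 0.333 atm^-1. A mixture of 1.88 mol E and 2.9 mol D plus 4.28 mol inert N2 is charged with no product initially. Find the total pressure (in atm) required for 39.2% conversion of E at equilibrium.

P = 7.45 atm

Take 1.88 mol E as basis and let X be its fractional conversion, so ξ = 1.88X.
Mole table: n_E = 1.88 − 1.88X; n_D = 2.9 − 1.88X; n_F = 1.88X; n_I = 4.28 (inert).
Summing: n_T = 9.06 − 1.88X.
Kp = p_F / (p_E p_D) with p_i = (n_i/n_T)·P.
At X = 0.392: the mole-fraction product g(X) = Π y_i^ν_i = 2.481. Since Kp = g(X)·P^{-1}, P = (g/Kp)^(1/1) = (2.481/0.333)^(1/1) = 7.45 atm.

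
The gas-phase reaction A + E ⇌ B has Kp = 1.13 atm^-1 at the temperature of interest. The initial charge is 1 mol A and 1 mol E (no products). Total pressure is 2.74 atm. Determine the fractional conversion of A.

Take 1 mol A as basis and let X be its fractional conversion, so ξ = X.
At extent ξ: n_A = 1 − X; n_E = 1 − X; n_B = X.
Summing: n_T = 2 − X.
With p_i = (n_i/n_T)P, Kp = p_B / (p_A p_E).
Equating to 1.13 atm^-1 and solving on 0 < X < 1: X = 0.506.

X = 0.506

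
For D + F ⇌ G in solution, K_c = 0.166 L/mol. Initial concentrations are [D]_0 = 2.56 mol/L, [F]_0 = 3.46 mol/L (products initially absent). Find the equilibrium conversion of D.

Let X = conversion of D; extent ξ = 2.56·X mol/L.
Concentrations: [D] = 2.56 − 2.56X; [F] = 3.46 − 2.56X; [G] = 2.56X.
K_c = [G] / ([D] [F]).
Setting equal to 0.166 and solving for X on (0,1) gives X = 0.307.

X = 0.307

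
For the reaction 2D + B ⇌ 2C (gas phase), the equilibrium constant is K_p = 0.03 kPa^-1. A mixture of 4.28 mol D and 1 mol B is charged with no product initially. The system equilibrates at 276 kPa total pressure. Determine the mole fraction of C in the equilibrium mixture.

y_C = 0.359

Let X = conversion of B (basis 1 mol B); extent of reaction ξ = X.
At extent ξ: n_D = 4.28 − 2X; n_B = 1 − X; n_C = 2X.
Total moles n_T = 5.28 − X.
y_i = n_i/n_T, p_i = y_i·P. K_p = p_C^2 / (p_D^2 p_B).
This yields a degree-3 equation in X; solving on (0,1), X = 0.804.
Then n_C = 1.61, n_T = 4.48, so y_C = 0.359.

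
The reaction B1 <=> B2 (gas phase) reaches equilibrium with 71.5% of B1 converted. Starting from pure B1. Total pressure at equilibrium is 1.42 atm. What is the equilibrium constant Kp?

Let X = conversion of B1 (basis 1 mol B1); extent of reaction ξ = X.
Species balance: n_B1 = 1 − X; n_B2 = X.
n_T stays at 1 (no change in mole number).
At X = 0.715: n_B1 = 0.285, n_B2 = 0.715, n_T = 1.
p_i = (n_i/n_T)·P. Kp = p_B2 / (p_B1) = 2.51.

Kp = 2.51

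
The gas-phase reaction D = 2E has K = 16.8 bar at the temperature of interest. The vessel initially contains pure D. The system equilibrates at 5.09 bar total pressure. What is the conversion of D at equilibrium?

X = 0.672

Let X = conversion of D (basis 1 mol D); extent of reaction ξ = X.
Species balance: n_D = 1 − X; n_E = 2X.
Summing: n_T = 1 + X.
Mole fractions y_i = n_i/n_T; K = p_E^2 / (p_D) with p_i = y_i·P.
This yields a degree-2 equation in X; solving on (0,1), X = 0.672.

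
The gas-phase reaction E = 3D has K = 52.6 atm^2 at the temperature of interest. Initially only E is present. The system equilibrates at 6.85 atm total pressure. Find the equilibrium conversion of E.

X = 0.434

Let X = conversion of E (basis 1 mol E); extent of reaction ξ = X.
Species balance: n_E = 1 − X; n_D = 3X.
n_T = Σnᵢ = 1 + 2X.
y_i = n_i/n_T, p_i = y_i·P. K = p_D^3 / (p_E).
Equating to 52.6 atm^2 and solving on 0 < X < 1: X = 0.434.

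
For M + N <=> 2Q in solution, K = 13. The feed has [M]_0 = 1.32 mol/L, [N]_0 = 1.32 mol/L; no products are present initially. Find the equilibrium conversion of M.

Let X = conversion of M; extent ξ = 1.32·X mol/L.
Concentrations: [M] = 1.32 − 1.32X; [N] = 1.32 − 1.32X; [Q] = 2.64X.
K = [Q]^2 / ([M] [N]).
This equals 13 at X = 0.643 (the root in 0 < X < 1).

X = 0.643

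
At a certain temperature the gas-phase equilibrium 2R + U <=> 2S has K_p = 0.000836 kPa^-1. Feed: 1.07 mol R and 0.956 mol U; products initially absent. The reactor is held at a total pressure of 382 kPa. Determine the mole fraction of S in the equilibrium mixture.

Let X = conversion of R (basis 1.07 mol R); extent of reaction ξ = 0.535X.
At extent ξ: n_R = 1.07 − 1.07X; n_U = 0.956 − 0.535X; n_S = 1.07X.
Total moles n_T = 2.03 − 0.535X.
With p_i = (n_i/n_T)P, K_p = p_S^2 / (p_R^2 p_U).
Substituting and setting equal to 0.000836 kPa^-1 gives a polynomial in X; the root in (0,1) is X = 0.271.
Then n_S = 0.29, n_T = 1.88, so y_S = 0.154.

y_S = 0.154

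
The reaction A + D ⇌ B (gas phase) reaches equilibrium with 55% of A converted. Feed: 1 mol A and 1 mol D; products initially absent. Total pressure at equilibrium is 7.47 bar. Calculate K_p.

Take 1 mol A as basis and let X be its fractional conversion, so ξ = X.
Mole table: n_A = 1 − X; n_D = 1 − X; n_B = X.
n_T = Σnᵢ = 2 − X.
At X = 0.55: n_A = 0.45, n_D = 0.45, n_B = 0.55, n_T = 1.45.
p_i = (n_i/n_T)·P. K_p = p_B / (p_A p_D) = 0.527 bar^-1.

K_p = 0.527 bar^-1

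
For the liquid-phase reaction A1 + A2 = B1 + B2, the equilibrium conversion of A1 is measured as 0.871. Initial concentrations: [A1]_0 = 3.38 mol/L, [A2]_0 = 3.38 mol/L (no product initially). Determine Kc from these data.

Let X = conversion of A1.
Concentrations: [A1] = 3.38 − 3.38X; [A2] = 3.38 − 3.38X; [B1] = 3.38X; [B2] = 3.38X.
At X = 0.871: [A1] = 0.436, [A2] = 0.436, [B1] = 2.94, [B2] = 2.94.
Kc = [B1] [B2] / ([A1] [A2]) = 45.6.

Kc = 45.6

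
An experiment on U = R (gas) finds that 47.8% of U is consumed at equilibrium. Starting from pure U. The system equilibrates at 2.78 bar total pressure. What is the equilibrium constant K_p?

K_p = 0.916

Basis: 1 mol U initially; let X = conversion of U. Extent ξ = X.
Moles: n_U = 1 − X; n_R = X.
Total moles n_T = 1 (Δν = 0, constant).
At X = 0.478: n_U = 0.522, n_R = 0.478, n_T = 1.
p_i = (n_i/n_T)·P. K_p = p_R / (p_U) = 0.916.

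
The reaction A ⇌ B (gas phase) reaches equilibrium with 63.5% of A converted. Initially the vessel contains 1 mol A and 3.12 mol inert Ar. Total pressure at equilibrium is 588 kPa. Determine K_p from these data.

K_p = 1.74

Basis: 1 mol A initially; let X = conversion of A. Extent ξ = X.
Moles: n_A = 1 − X; n_B = X; n_I = 3.12 (inert).
n_T stays at 4.12 (no change in mole number).
At X = 0.635: n_A = 0.365, n_B = 0.635, n_T = 4.12.
p_i = (n_i/n_T)·P. K_p = p_B / (p_A) = 1.74.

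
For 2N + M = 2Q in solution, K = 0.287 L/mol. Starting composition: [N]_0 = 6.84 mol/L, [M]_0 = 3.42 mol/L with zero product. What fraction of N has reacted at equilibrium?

X = 0.428

Let X = conversion of N; extent ξ = 6.84X/2 mol/L.
Concentrations: [N] = 6.84 − 6.84X; [M] = 3.42 − 3.42X; [Q] = 6.84X.
K = [Q]^2 / ([N]^2 [M]).
Setting equal to 0.287 and solving for X on (0,1) gives X = 0.428.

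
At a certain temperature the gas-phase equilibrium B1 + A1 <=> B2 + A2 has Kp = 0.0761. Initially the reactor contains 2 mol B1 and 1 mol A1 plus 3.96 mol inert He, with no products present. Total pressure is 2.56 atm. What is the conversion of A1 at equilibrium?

Let X = conversion of A1 (basis 1 mol A1); extent of reaction ξ = X.
Moles: n_B1 = 2 − X; n_A1 = 1 − X; n_B2 = X; n_A2 = X; n_I = 3.96 (inert).
n_T stays at 6.96 (no change in mole number).
y_i = n_i/n_T, p_i = y_i·P. Kp = p_B2 p_A2 / (p_B1 p_A1).
This yields a degree-2 equation in X; solving on (0,1), X = 0.301.

X = 0.301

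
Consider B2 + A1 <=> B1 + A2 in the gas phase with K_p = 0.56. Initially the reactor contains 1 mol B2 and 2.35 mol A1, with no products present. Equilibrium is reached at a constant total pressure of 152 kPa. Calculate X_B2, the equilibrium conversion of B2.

Take 1 mol B2 as basis and let X be its fractional conversion, so ξ = X.
At extent ξ: n_B2 = 1 − X; n_A1 = 2.35 − X; n_B1 = X; n_A2 = X.
n_T stays at 3.35 (no change in mole number).
y_i = n_i/n_T, p_i = y_i·P. K_p = p_B1 p_A2 / (p_B2 p_A1).
Equating to 0.56 and solving on 0 < X < 1: X = 0.613.

X = 0.613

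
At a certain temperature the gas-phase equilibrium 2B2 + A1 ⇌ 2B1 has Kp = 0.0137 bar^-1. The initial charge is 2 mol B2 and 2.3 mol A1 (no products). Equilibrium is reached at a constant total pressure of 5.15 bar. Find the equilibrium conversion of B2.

Take 2 mol B2 as basis and let X be its fractional conversion, so ξ = X.
At extent ξ: n_B2 = 2 − 2X; n_A1 = 2.3 − X; n_B1 = 2X.
Summing: n_T = 4.3 − X.
With p_i = (n_i/n_T)P, Kp = p_B1^2 / (p_B2^2 p_A1).
Substituting and setting equal to 0.0137 bar^-1 gives a polynomial in X; the root in (0,1) is X = 0.160.

X = 0.160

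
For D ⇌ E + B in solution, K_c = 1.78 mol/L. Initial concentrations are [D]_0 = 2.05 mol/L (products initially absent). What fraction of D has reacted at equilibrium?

X = 0.594

Let X = conversion of D; extent ξ = 2.05·X mol/L.
Concentrations: [D] = 2.05 − 2.05X; [E] = 2.05X; [B] = 2.05X.
K_c = [E] [B] / ([D]).
Equating to 1.78 mol/L: the physical root is X = 0.594.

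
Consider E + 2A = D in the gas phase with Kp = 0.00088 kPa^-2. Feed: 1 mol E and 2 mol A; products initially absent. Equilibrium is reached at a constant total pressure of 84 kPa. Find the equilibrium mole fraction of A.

y_A = 0.462

Basis: 1 mol E initially; let X = conversion of E. Extent ξ = X.
At extent ξ: n_E = 1 − X; n_A = 2 − 2X; n_D = X.
Total moles n_T = 3 − 2X.
Mole fractions y_i = n_i/n_T; Kp = p_D / (p_E p_A^2) with p_i = y_i·P.
Equating to 0.00088 kPa^-2 and solving on 0 < X < 1: X = 0.570.
Then n_A = 0.86, n_T = 1.86, so y_A = 0.462.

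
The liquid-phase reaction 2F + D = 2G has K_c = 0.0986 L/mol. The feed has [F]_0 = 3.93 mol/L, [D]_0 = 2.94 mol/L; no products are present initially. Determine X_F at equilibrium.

Let X = conversion of F; extent ξ = 3.93X/2 mol/L.
Concentrations: [F] = 3.93 − 3.93X; [D] = 2.94 − 1.97X; [G] = 3.93X.
K_c = [G]^2 / ([F]^2 [D]).
Equating to 0.0986 L/mol: the physical root is X = 0.323.

X = 0.323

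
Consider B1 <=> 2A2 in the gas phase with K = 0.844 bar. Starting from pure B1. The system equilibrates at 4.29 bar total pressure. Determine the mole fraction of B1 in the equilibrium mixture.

Let X = conversion of B1 (basis 1 mol B1); extent of reaction ξ = X.
Moles: n_B1 = 1 − X; n_A2 = 2X.
Total moles n_T = 1 + X.
y_i = n_i/n_T, p_i = y_i·P. K = p_A2^2 / (p_B1).
Equating to 0.844 bar and solving on 0 < X < 1: X = 0.217.
Then n_B1 = 0.783, n_T = 1.22, so y_B1 = 0.644.

y_B1 = 0.644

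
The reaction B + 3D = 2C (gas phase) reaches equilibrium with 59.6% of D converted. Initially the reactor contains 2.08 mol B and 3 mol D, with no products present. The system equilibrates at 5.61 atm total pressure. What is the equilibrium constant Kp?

Let X = conversion of D (basis 3 mol D); extent of reaction ξ = X.
At extent ξ: n_B = 2.08 − X; n_D = 3 − 3X; n_C = 2X.
Summing: n_T = 5.08 − 2X.
At X = 0.596: n_B = 1.48, n_D = 1.21, n_C = 1.19, n_T = 3.89.
p_i = (n_i/n_T)·P. Kp = p_C^2 / (p_B p_D^3) = 0.258 atm^-2.

Kp = 0.258 atm^-2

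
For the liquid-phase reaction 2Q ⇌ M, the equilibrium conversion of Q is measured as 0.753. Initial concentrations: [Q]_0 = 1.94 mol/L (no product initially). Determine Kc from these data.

Kc = 3.18 L/mol

Let X = conversion of Q.
Concentrations: [Q] = 1.94 − 1.94X; [M] = 0.97X.
At X = 0.753: [Q] = 0.479, [M] = 0.73.
Kc = [M] / ([Q]^2) = 3.18 L/mol.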